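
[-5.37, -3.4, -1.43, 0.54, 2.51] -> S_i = -5.37 + 1.97*i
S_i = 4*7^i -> [4, 28, 196, 1372, 9604]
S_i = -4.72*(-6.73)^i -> [-4.72, 31.77, -213.78, 1438.76, -9682.83]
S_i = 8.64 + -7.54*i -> [8.64, 1.1, -6.44, -13.98, -21.52]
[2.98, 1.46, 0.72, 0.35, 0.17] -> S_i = 2.98*0.49^i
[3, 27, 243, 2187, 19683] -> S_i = 3*9^i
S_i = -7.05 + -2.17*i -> [-7.05, -9.22, -11.39, -13.56, -15.73]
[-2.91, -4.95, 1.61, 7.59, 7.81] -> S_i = Random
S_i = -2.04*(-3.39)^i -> [-2.04, 6.92, -23.44, 79.47, -269.42]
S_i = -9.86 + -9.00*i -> [-9.86, -18.86, -27.86, -36.86, -45.86]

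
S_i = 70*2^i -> [70, 140, 280, 560, 1120]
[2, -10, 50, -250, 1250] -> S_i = 2*-5^i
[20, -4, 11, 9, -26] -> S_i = Random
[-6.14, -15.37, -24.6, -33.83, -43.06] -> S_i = -6.14 + -9.23*i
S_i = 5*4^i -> [5, 20, 80, 320, 1280]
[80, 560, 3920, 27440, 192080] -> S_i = 80*7^i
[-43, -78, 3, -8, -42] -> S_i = Random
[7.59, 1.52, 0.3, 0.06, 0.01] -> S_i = 7.59*0.20^i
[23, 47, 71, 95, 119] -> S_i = 23 + 24*i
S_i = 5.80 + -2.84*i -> [5.8, 2.96, 0.12, -2.72, -5.56]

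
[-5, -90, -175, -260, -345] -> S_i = -5 + -85*i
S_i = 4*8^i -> [4, 32, 256, 2048, 16384]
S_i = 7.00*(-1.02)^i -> [7.0, -7.14, 7.28, -7.43, 7.58]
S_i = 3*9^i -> [3, 27, 243, 2187, 19683]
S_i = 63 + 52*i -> [63, 115, 167, 219, 271]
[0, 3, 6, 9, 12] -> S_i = 0 + 3*i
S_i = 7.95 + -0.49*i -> [7.95, 7.46, 6.97, 6.48, 5.99]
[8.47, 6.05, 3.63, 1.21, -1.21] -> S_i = 8.47 + -2.42*i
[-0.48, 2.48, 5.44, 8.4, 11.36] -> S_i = -0.48 + 2.96*i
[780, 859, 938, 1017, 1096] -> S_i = 780 + 79*i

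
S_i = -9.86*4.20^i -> [-9.86, -41.41, -173.93, -730.51, -3068.13]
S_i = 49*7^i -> [49, 343, 2401, 16807, 117649]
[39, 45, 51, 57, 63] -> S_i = 39 + 6*i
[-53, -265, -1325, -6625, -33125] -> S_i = -53*5^i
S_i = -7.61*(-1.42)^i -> [-7.61, 10.81, -15.34, 21.79, -30.94]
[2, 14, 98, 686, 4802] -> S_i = 2*7^i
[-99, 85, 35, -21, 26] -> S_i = Random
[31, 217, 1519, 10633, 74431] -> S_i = 31*7^i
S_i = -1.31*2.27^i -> [-1.31, -2.97, -6.75, -15.32, -34.78]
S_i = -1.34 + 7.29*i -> [-1.34, 5.95, 13.24, 20.53, 27.82]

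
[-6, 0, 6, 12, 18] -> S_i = -6 + 6*i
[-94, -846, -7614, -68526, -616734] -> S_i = -94*9^i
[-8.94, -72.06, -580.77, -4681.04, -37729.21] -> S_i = -8.94*8.06^i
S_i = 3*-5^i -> [3, -15, 75, -375, 1875]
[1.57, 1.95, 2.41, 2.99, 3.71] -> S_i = 1.57*1.24^i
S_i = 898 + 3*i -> [898, 901, 904, 907, 910]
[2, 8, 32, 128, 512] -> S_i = 2*4^i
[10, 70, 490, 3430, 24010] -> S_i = 10*7^i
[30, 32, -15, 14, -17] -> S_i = Random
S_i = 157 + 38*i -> [157, 195, 233, 271, 309]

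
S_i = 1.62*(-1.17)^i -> [1.62, -1.9, 2.22, -2.59, 3.04]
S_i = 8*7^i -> [8, 56, 392, 2744, 19208]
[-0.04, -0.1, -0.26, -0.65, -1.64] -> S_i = -0.04*2.53^i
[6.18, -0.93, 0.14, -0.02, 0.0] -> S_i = 6.18*(-0.15)^i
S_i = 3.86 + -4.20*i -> [3.86, -0.34, -4.54, -8.74, -12.94]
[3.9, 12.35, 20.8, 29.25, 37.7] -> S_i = 3.90 + 8.45*i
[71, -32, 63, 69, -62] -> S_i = Random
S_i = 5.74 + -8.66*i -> [5.74, -2.92, -11.58, -20.24, -28.9]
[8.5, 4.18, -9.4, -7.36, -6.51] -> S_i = Random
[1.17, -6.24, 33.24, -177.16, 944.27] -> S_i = 1.17*(-5.33)^i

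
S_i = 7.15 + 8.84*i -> [7.15, 15.99, 24.83, 33.67, 42.51]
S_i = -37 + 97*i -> [-37, 60, 157, 254, 351]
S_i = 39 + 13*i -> [39, 52, 65, 78, 91]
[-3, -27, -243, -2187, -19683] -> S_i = -3*9^i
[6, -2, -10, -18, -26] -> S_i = 6 + -8*i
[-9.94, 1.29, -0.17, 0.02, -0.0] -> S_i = -9.94*(-0.13)^i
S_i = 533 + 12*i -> [533, 545, 557, 569, 581]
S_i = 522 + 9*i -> [522, 531, 540, 549, 558]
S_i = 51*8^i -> [51, 408, 3264, 26112, 208896]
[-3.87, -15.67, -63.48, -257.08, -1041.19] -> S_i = -3.87*4.05^i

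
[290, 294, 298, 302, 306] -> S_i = 290 + 4*i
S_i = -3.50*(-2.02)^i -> [-3.5, 7.07, -14.28, 28.85, -58.27]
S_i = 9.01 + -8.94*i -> [9.01, 0.07, -8.87, -17.81, -26.75]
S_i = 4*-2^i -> [4, -8, 16, -32, 64]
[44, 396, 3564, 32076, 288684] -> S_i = 44*9^i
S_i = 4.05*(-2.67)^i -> [4.05, -10.81, 28.87, -77.09, 205.83]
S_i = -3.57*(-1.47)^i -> [-3.57, 5.25, -7.71, 11.34, -16.67]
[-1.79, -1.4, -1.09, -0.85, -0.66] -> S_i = -1.79*0.78^i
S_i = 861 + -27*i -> [861, 834, 807, 780, 753]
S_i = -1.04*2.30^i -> [-1.04, -2.39, -5.5, -12.65, -29.1]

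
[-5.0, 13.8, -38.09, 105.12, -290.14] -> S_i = -5.00*(-2.76)^i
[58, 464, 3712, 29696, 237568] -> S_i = 58*8^i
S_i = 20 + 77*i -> [20, 97, 174, 251, 328]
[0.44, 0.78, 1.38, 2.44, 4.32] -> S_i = 0.44*1.77^i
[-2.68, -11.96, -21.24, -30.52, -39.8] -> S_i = -2.68 + -9.28*i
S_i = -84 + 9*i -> [-84, -75, -66, -57, -48]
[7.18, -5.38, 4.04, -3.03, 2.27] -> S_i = 7.18*(-0.75)^i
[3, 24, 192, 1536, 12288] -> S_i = 3*8^i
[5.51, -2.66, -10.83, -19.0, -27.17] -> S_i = 5.51 + -8.17*i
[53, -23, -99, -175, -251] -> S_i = 53 + -76*i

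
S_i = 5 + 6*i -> [5, 11, 17, 23, 29]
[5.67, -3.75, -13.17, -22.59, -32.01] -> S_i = 5.67 + -9.42*i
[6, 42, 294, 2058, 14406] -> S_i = 6*7^i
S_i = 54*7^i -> [54, 378, 2646, 18522, 129654]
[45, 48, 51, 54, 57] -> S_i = 45 + 3*i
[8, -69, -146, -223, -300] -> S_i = 8 + -77*i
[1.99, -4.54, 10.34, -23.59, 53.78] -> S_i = 1.99*(-2.28)^i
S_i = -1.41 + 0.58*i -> [-1.41, -0.83, -0.25, 0.33, 0.91]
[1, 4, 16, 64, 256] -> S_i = 1*4^i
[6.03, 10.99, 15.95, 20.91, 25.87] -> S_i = 6.03 + 4.96*i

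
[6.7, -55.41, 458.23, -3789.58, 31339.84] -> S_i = 6.70*(-8.27)^i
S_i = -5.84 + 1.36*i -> [-5.84, -4.48, -3.12, -1.76, -0.4]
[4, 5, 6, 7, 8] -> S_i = 4 + 1*i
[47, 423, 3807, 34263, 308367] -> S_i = 47*9^i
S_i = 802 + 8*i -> [802, 810, 818, 826, 834]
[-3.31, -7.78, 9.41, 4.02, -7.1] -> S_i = Random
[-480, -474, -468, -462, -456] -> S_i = -480 + 6*i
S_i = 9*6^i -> [9, 54, 324, 1944, 11664]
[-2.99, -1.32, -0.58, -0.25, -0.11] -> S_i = -2.99*0.44^i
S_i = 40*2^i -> [40, 80, 160, 320, 640]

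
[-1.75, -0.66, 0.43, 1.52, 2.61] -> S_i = -1.75 + 1.09*i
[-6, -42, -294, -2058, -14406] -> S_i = -6*7^i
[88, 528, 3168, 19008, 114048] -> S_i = 88*6^i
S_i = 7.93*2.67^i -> [7.93, 21.17, 56.53, 150.94, 403.01]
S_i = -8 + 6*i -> [-8, -2, 4, 10, 16]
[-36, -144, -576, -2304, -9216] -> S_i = -36*4^i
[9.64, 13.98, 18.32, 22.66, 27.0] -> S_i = 9.64 + 4.34*i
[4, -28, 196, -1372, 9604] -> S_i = 4*-7^i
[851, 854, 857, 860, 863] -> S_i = 851 + 3*i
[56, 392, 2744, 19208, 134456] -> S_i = 56*7^i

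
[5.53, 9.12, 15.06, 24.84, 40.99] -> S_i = 5.53*1.65^i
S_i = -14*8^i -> [-14, -112, -896, -7168, -57344]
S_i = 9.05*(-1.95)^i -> [9.05, -17.65, 34.41, -67.1, 130.85]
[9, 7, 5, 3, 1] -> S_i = 9 + -2*i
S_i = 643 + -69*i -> [643, 574, 505, 436, 367]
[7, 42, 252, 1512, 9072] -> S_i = 7*6^i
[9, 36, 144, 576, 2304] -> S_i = 9*4^i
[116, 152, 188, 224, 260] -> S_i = 116 + 36*i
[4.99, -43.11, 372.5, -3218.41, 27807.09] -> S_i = 4.99*(-8.64)^i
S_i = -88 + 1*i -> [-88, -87, -86, -85, -84]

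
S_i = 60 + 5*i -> [60, 65, 70, 75, 80]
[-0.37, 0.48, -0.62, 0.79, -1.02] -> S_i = -0.37*(-1.29)^i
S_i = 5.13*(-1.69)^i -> [5.13, -8.67, 14.65, -24.76, 41.85]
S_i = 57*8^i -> [57, 456, 3648, 29184, 233472]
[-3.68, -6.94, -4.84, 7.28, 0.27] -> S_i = Random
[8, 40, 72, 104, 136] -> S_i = 8 + 32*i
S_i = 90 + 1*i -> [90, 91, 92, 93, 94]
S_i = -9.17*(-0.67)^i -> [-9.17, 6.14, -4.12, 2.76, -1.85]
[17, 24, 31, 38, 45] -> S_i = 17 + 7*i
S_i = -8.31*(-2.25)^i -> [-8.31, 18.7, -42.07, 94.66, -212.98]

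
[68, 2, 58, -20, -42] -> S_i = Random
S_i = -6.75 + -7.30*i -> [-6.75, -14.05, -21.35, -28.65, -35.95]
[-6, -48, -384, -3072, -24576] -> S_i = -6*8^i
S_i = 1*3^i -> [1, 3, 9, 27, 81]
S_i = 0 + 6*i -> [0, 6, 12, 18, 24]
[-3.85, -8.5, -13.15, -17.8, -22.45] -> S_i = -3.85 + -4.65*i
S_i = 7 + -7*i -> [7, 0, -7, -14, -21]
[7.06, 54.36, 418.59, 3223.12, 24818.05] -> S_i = 7.06*7.70^i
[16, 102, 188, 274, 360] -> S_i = 16 + 86*i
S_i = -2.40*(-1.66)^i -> [-2.4, 3.98, -6.61, 10.98, -18.22]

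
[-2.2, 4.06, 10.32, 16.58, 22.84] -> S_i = -2.20 + 6.26*i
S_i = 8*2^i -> [8, 16, 32, 64, 128]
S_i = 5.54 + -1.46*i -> [5.54, 4.08, 2.62, 1.16, -0.3]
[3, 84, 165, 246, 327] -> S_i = 3 + 81*i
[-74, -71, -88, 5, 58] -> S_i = Random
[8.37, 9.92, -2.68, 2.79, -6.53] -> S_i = Random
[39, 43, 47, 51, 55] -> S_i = 39 + 4*i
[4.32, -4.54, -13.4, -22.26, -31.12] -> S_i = 4.32 + -8.86*i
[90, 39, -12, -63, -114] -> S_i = 90 + -51*i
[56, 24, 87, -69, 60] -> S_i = Random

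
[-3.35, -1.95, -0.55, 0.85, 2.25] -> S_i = -3.35 + 1.40*i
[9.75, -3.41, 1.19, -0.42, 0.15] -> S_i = 9.75*(-0.35)^i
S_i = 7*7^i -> [7, 49, 343, 2401, 16807]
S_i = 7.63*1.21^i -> [7.63, 9.23, 11.17, 13.52, 16.36]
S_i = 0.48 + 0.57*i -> [0.48, 1.05, 1.62, 2.19, 2.76]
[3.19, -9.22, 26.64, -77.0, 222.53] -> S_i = 3.19*(-2.89)^i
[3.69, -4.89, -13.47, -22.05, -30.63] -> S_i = 3.69 + -8.58*i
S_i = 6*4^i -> [6, 24, 96, 384, 1536]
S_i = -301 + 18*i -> [-301, -283, -265, -247, -229]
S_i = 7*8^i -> [7, 56, 448, 3584, 28672]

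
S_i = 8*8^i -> [8, 64, 512, 4096, 32768]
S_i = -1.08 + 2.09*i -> [-1.08, 1.01, 3.1, 5.19, 7.28]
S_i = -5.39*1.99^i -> [-5.39, -10.73, -21.34, -42.48, -84.53]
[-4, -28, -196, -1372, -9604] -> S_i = -4*7^i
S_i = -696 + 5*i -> [-696, -691, -686, -681, -676]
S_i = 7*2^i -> [7, 14, 28, 56, 112]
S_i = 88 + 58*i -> [88, 146, 204, 262, 320]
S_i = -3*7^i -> [-3, -21, -147, -1029, -7203]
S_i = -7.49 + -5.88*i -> [-7.49, -13.37, -19.25, -25.13, -31.01]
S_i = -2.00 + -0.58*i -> [-2.0, -2.58, -3.16, -3.74, -4.32]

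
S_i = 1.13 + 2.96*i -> [1.13, 4.09, 7.05, 10.01, 12.97]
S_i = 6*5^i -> [6, 30, 150, 750, 3750]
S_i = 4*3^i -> [4, 12, 36, 108, 324]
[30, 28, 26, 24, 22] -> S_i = 30 + -2*i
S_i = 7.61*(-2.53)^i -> [7.61, -19.25, 48.71, -123.24, 311.79]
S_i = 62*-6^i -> [62, -372, 2232, -13392, 80352]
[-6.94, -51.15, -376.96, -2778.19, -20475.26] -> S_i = -6.94*7.37^i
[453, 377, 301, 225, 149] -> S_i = 453 + -76*i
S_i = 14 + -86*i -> [14, -72, -158, -244, -330]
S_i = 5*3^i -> [5, 15, 45, 135, 405]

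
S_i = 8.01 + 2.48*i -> [8.01, 10.49, 12.97, 15.45, 17.93]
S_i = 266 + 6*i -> [266, 272, 278, 284, 290]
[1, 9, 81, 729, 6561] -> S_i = 1*9^i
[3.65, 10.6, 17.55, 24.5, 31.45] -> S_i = 3.65 + 6.95*i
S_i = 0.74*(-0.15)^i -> [0.74, -0.11, 0.02, -0.0, 0.0]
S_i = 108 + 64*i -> [108, 172, 236, 300, 364]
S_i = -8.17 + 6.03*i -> [-8.17, -2.14, 3.89, 9.92, 15.95]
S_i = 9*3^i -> [9, 27, 81, 243, 729]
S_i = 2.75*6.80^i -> [2.75, 18.7, 127.16, 864.69, 5879.88]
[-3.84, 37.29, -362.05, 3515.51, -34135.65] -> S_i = -3.84*(-9.71)^i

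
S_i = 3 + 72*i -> [3, 75, 147, 219, 291]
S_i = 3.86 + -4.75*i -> [3.86, -0.89, -5.64, -10.39, -15.14]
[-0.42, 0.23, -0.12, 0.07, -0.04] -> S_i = -0.42*(-0.54)^i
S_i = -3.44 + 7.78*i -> [-3.44, 4.34, 12.12, 19.9, 27.68]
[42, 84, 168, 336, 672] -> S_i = 42*2^i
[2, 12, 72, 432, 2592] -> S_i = 2*6^i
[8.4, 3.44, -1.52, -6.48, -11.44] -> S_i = 8.40 + -4.96*i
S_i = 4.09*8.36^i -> [4.09, 34.19, 285.85, 2389.69, 19977.83]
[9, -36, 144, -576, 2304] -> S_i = 9*-4^i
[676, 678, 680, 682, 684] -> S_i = 676 + 2*i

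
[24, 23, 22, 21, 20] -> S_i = 24 + -1*i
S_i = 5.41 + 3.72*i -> [5.41, 9.13, 12.85, 16.57, 20.29]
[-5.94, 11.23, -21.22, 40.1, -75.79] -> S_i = -5.94*(-1.89)^i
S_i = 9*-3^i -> [9, -27, 81, -243, 729]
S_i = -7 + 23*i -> [-7, 16, 39, 62, 85]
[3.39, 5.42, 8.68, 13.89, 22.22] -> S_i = 3.39*1.60^i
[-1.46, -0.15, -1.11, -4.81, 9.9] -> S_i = Random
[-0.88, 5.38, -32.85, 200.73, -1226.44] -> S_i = -0.88*(-6.11)^i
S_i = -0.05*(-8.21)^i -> [-0.05, 0.41, -3.37, 27.67, -227.17]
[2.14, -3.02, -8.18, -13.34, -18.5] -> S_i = 2.14 + -5.16*i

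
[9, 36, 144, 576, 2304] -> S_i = 9*4^i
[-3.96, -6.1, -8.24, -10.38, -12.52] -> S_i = -3.96 + -2.14*i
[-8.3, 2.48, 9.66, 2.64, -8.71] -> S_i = Random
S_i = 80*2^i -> [80, 160, 320, 640, 1280]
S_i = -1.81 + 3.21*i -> [-1.81, 1.4, 4.61, 7.82, 11.03]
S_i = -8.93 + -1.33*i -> [-8.93, -10.26, -11.59, -12.92, -14.25]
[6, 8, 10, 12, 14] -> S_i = 6 + 2*i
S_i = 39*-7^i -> [39, -273, 1911, -13377, 93639]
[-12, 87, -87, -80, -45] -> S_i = Random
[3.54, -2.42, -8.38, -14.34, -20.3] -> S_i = 3.54 + -5.96*i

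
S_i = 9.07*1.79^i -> [9.07, 16.24, 29.06, 52.02, 93.11]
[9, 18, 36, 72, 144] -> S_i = 9*2^i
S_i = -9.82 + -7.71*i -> [-9.82, -17.53, -25.24, -32.95, -40.66]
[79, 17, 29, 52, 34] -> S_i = Random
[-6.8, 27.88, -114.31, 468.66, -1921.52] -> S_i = -6.80*(-4.10)^i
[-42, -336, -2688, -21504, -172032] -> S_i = -42*8^i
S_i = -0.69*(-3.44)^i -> [-0.69, 2.37, -8.17, 28.09, -96.62]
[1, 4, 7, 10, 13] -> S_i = 1 + 3*i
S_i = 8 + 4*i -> [8, 12, 16, 20, 24]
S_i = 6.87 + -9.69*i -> [6.87, -2.82, -12.51, -22.2, -31.89]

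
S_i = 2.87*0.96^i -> [2.87, 2.76, 2.64, 2.54, 2.44]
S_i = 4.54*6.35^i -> [4.54, 28.83, 183.06, 1162.46, 7381.6]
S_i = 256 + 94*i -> [256, 350, 444, 538, 632]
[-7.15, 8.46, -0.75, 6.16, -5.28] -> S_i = Random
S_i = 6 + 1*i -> [6, 7, 8, 9, 10]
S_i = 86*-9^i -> [86, -774, 6966, -62694, 564246]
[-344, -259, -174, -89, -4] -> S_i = -344 + 85*i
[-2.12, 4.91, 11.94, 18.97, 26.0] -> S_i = -2.12 + 7.03*i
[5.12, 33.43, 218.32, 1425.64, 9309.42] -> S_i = 5.12*6.53^i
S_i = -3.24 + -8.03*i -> [-3.24, -11.27, -19.3, -27.33, -35.36]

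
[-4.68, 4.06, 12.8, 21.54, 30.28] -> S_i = -4.68 + 8.74*i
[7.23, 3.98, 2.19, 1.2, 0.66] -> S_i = 7.23*0.55^i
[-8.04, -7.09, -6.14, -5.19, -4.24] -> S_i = -8.04 + 0.95*i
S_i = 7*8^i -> [7, 56, 448, 3584, 28672]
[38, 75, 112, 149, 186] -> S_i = 38 + 37*i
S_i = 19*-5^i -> [19, -95, 475, -2375, 11875]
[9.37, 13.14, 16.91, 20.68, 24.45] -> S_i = 9.37 + 3.77*i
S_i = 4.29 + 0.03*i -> [4.29, 4.32, 4.35, 4.38, 4.41]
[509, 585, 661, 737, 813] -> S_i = 509 + 76*i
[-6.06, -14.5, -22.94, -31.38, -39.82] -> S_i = -6.06 + -8.44*i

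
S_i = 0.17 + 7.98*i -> [0.17, 8.15, 16.13, 24.11, 32.09]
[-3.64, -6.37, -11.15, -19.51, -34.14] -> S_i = -3.64*1.75^i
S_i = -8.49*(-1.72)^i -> [-8.49, 14.6, -25.12, 43.2, -74.31]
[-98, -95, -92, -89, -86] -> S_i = -98 + 3*i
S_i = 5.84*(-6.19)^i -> [5.84, -36.15, 223.77, -1385.11, 8573.84]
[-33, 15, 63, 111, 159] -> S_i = -33 + 48*i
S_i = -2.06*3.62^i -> [-2.06, -7.46, -27.0, -97.72, -353.75]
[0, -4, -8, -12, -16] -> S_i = 0 + -4*i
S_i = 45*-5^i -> [45, -225, 1125, -5625, 28125]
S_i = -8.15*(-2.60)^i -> [-8.15, 21.19, -55.09, 143.24, -372.44]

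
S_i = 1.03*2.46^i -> [1.03, 2.53, 6.23, 15.33, 37.72]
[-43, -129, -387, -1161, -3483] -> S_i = -43*3^i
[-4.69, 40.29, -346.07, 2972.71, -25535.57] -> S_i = -4.69*(-8.59)^i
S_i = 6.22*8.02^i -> [6.22, 49.88, 400.07, 3208.58, 25732.85]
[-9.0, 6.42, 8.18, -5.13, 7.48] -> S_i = Random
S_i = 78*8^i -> [78, 624, 4992, 39936, 319488]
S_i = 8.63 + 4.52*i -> [8.63, 13.15, 17.67, 22.19, 26.71]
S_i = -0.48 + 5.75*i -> [-0.48, 5.27, 11.02, 16.77, 22.52]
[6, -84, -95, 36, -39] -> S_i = Random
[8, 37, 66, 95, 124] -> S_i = 8 + 29*i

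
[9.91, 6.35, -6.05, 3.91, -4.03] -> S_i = Random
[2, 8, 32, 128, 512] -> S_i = 2*4^i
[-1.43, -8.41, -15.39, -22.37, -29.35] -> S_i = -1.43 + -6.98*i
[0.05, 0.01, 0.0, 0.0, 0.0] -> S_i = 0.05*0.10^i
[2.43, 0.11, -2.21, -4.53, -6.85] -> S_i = 2.43 + -2.32*i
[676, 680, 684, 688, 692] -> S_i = 676 + 4*i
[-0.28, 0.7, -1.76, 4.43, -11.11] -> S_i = -0.28*(-2.51)^i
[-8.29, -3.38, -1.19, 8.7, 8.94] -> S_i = Random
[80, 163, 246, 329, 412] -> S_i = 80 + 83*i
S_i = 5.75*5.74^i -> [5.75, 33.01, 189.45, 1087.44, 6241.88]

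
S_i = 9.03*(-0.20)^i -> [9.03, -1.81, 0.36, -0.07, 0.01]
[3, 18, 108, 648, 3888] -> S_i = 3*6^i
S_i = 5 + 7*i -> [5, 12, 19, 26, 33]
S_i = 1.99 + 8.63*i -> [1.99, 10.62, 19.25, 27.88, 36.51]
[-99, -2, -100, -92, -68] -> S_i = Random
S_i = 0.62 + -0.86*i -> [0.62, -0.24, -1.1, -1.96, -2.82]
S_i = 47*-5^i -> [47, -235, 1175, -5875, 29375]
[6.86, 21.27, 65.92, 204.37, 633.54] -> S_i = 6.86*3.10^i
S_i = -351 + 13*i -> [-351, -338, -325, -312, -299]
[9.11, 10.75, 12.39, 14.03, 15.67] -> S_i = 9.11 + 1.64*i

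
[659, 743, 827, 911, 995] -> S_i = 659 + 84*i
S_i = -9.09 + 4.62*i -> [-9.09, -4.47, 0.15, 4.77, 9.39]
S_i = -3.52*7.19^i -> [-3.52, -25.31, -181.97, -1308.37, -9407.15]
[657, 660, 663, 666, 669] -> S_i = 657 + 3*i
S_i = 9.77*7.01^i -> [9.77, 68.49, 480.1, 3365.49, 23592.1]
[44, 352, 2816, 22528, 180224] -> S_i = 44*8^i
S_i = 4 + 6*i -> [4, 10, 16, 22, 28]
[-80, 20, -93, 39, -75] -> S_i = Random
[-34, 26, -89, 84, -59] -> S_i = Random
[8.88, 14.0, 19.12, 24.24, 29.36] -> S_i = 8.88 + 5.12*i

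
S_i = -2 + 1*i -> [-2, -1, 0, 1, 2]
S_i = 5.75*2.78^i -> [5.75, 15.98, 44.44, 123.54, 343.44]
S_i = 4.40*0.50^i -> [4.4, 2.2, 1.1, 0.55, 0.28]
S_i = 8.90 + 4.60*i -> [8.9, 13.5, 18.1, 22.7, 27.3]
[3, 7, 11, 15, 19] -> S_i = 3 + 4*i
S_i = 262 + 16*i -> [262, 278, 294, 310, 326]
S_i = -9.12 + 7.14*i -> [-9.12, -1.98, 5.16, 12.3, 19.44]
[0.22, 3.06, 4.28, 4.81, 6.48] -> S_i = Random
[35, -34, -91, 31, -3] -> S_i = Random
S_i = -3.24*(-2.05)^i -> [-3.24, 6.64, -13.62, 27.91, -57.22]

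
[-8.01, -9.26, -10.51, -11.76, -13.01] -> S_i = -8.01 + -1.25*i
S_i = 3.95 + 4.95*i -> [3.95, 8.9, 13.85, 18.8, 23.75]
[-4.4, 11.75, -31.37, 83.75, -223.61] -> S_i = -4.40*(-2.67)^i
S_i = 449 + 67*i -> [449, 516, 583, 650, 717]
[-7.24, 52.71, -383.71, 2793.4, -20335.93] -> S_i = -7.24*(-7.28)^i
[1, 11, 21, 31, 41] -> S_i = 1 + 10*i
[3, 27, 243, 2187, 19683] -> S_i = 3*9^i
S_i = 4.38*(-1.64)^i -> [4.38, -7.18, 11.78, -19.32, 31.68]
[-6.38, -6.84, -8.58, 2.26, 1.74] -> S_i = Random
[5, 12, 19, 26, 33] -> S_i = 5 + 7*i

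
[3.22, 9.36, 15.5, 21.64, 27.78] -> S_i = 3.22 + 6.14*i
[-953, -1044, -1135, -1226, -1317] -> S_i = -953 + -91*i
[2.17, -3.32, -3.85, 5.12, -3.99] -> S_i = Random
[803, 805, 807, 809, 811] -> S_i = 803 + 2*i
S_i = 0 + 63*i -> [0, 63, 126, 189, 252]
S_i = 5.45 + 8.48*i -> [5.45, 13.93, 22.41, 30.89, 39.37]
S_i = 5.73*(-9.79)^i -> [5.73, -56.1, 549.19, -5376.54, 52636.3]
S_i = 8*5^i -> [8, 40, 200, 1000, 5000]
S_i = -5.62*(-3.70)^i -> [-5.62, 20.79, -76.94, 284.67, -1053.28]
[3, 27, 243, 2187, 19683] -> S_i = 3*9^i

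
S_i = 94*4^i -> [94, 376, 1504, 6016, 24064]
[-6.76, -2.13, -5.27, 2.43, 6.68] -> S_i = Random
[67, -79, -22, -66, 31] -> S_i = Random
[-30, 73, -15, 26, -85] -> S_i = Random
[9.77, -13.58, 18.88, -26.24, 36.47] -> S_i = 9.77*(-1.39)^i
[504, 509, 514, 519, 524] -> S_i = 504 + 5*i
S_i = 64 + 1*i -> [64, 65, 66, 67, 68]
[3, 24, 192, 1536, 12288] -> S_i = 3*8^i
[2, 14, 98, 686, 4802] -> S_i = 2*7^i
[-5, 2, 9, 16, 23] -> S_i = -5 + 7*i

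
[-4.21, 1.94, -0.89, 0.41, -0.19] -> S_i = -4.21*(-0.46)^i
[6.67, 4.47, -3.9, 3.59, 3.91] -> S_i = Random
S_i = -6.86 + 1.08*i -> [-6.86, -5.78, -4.7, -3.62, -2.54]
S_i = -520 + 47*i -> [-520, -473, -426, -379, -332]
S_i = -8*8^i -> [-8, -64, -512, -4096, -32768]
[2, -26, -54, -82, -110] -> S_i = 2 + -28*i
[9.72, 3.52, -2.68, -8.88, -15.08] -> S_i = 9.72 + -6.20*i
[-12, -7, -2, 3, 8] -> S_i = -12 + 5*i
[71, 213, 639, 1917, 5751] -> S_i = 71*3^i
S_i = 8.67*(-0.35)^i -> [8.67, -3.03, 1.06, -0.37, 0.13]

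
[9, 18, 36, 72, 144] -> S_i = 9*2^i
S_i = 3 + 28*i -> [3, 31, 59, 87, 115]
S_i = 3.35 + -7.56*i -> [3.35, -4.21, -11.77, -19.33, -26.89]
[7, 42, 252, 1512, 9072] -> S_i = 7*6^i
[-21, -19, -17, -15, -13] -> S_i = -21 + 2*i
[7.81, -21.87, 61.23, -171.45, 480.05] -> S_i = 7.81*(-2.80)^i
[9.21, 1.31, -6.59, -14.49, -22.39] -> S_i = 9.21 + -7.90*i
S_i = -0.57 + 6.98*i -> [-0.57, 6.41, 13.39, 20.37, 27.35]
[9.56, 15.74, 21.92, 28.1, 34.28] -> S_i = 9.56 + 6.18*i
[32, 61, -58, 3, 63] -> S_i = Random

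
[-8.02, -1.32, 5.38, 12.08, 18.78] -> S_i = -8.02 + 6.70*i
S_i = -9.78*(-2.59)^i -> [-9.78, 25.33, -65.61, 169.92, -440.09]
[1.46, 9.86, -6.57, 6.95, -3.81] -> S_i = Random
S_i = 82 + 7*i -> [82, 89, 96, 103, 110]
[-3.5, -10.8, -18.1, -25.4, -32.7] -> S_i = -3.50 + -7.30*i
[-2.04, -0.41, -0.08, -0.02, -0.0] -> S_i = -2.04*0.20^i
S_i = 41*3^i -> [41, 123, 369, 1107, 3321]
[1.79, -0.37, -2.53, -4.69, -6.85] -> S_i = 1.79 + -2.16*i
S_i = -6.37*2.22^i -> [-6.37, -14.14, -31.39, -69.69, -154.72]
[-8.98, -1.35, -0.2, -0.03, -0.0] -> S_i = -8.98*0.15^i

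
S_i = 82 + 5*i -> [82, 87, 92, 97, 102]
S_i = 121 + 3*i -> [121, 124, 127, 130, 133]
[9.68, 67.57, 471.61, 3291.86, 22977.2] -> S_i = 9.68*6.98^i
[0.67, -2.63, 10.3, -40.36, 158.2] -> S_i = 0.67*(-3.92)^i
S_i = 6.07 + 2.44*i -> [6.07, 8.51, 10.95, 13.39, 15.83]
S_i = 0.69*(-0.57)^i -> [0.69, -0.39, 0.22, -0.13, 0.07]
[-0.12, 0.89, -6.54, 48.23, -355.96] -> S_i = -0.12*(-7.38)^i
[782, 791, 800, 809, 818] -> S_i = 782 + 9*i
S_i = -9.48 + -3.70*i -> [-9.48, -13.18, -16.88, -20.58, -24.28]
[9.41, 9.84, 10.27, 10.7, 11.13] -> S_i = 9.41 + 0.43*i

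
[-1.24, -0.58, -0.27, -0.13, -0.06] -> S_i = -1.24*0.47^i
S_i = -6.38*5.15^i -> [-6.38, -32.86, -169.21, -871.45, -4487.97]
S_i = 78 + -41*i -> [78, 37, -4, -45, -86]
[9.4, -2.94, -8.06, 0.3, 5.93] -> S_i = Random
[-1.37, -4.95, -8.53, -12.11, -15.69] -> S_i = -1.37 + -3.58*i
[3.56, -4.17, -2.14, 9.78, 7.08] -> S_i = Random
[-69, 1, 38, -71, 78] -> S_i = Random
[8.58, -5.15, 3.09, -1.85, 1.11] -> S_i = 8.58*(-0.60)^i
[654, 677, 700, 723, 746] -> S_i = 654 + 23*i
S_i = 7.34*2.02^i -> [7.34, 14.83, 29.95, 60.5, 122.21]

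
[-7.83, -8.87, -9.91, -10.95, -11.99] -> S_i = -7.83 + -1.04*i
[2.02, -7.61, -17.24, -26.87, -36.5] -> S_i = 2.02 + -9.63*i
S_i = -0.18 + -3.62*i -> [-0.18, -3.8, -7.42, -11.04, -14.66]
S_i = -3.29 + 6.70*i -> [-3.29, 3.41, 10.11, 16.81, 23.51]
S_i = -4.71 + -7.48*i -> [-4.71, -12.19, -19.67, -27.15, -34.63]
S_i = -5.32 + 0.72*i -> [-5.32, -4.6, -3.88, -3.16, -2.44]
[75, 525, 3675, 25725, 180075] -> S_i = 75*7^i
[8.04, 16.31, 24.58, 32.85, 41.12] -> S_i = 8.04 + 8.27*i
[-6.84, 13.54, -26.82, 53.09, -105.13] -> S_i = -6.84*(-1.98)^i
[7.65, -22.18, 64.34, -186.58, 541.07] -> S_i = 7.65*(-2.90)^i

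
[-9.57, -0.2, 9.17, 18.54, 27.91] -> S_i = -9.57 + 9.37*i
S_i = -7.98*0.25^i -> [-7.98, -2.0, -0.5, -0.12, -0.03]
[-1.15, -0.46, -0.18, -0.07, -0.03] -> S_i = -1.15*0.40^i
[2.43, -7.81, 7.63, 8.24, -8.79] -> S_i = Random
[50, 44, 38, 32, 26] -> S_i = 50 + -6*i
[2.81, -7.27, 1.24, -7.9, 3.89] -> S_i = Random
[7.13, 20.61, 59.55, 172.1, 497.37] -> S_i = 7.13*2.89^i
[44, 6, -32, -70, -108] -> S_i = 44 + -38*i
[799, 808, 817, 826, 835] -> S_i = 799 + 9*i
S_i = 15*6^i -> [15, 90, 540, 3240, 19440]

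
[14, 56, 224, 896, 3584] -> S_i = 14*4^i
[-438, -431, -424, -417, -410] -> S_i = -438 + 7*i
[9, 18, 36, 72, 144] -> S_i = 9*2^i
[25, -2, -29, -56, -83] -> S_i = 25 + -27*i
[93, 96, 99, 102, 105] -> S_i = 93 + 3*i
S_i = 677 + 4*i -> [677, 681, 685, 689, 693]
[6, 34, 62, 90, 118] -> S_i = 6 + 28*i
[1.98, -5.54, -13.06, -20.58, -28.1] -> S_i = 1.98 + -7.52*i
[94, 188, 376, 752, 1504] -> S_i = 94*2^i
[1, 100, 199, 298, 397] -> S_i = 1 + 99*i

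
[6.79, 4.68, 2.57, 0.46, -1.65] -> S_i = 6.79 + -2.11*i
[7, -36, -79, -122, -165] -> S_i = 7 + -43*i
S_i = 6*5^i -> [6, 30, 150, 750, 3750]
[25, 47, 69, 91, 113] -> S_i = 25 + 22*i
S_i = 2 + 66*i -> [2, 68, 134, 200, 266]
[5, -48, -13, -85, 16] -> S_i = Random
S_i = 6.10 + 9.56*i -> [6.1, 15.66, 25.22, 34.78, 44.34]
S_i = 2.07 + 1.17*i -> [2.07, 3.24, 4.41, 5.58, 6.75]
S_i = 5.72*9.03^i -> [5.72, 51.65, 466.41, 4211.72, 38031.81]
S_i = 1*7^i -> [1, 7, 49, 343, 2401]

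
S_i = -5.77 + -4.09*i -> [-5.77, -9.86, -13.95, -18.04, -22.13]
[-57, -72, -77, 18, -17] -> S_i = Random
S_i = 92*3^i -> [92, 276, 828, 2484, 7452]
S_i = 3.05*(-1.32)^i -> [3.05, -4.03, 5.31, -7.01, 9.26]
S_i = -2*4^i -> [-2, -8, -32, -128, -512]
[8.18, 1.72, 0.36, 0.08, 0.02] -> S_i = 8.18*0.21^i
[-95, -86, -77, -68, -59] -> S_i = -95 + 9*i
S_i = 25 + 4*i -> [25, 29, 33, 37, 41]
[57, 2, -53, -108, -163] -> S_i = 57 + -55*i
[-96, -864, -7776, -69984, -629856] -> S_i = -96*9^i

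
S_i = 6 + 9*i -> [6, 15, 24, 33, 42]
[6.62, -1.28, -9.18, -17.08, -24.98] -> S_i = 6.62 + -7.90*i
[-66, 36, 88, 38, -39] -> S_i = Random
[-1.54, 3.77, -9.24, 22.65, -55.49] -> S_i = -1.54*(-2.45)^i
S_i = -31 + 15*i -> [-31, -16, -1, 14, 29]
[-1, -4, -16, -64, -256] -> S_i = -1*4^i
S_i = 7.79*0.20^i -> [7.79, 1.56, 0.31, 0.06, 0.01]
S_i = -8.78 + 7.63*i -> [-8.78, -1.15, 6.48, 14.11, 21.74]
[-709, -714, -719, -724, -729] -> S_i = -709 + -5*i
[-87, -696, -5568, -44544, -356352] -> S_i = -87*8^i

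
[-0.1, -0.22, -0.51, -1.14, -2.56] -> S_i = -0.10*2.25^i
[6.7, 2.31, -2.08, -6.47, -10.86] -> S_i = 6.70 + -4.39*i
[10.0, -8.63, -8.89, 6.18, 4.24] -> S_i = Random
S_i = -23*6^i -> [-23, -138, -828, -4968, -29808]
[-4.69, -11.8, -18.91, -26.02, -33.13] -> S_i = -4.69 + -7.11*i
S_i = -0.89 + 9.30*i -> [-0.89, 8.41, 17.71, 27.01, 36.31]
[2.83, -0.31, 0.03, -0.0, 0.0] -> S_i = 2.83*(-0.11)^i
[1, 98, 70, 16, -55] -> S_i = Random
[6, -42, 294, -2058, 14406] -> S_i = 6*-7^i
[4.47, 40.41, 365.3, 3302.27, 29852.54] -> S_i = 4.47*9.04^i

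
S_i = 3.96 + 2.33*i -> [3.96, 6.29, 8.62, 10.95, 13.28]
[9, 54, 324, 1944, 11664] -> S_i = 9*6^i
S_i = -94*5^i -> [-94, -470, -2350, -11750, -58750]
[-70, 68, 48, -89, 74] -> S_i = Random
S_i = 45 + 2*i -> [45, 47, 49, 51, 53]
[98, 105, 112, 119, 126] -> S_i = 98 + 7*i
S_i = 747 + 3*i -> [747, 750, 753, 756, 759]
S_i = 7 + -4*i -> [7, 3, -1, -5, -9]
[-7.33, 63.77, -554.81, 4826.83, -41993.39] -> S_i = -7.33*(-8.70)^i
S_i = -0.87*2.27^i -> [-0.87, -1.97, -4.48, -10.18, -23.1]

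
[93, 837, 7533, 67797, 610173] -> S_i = 93*9^i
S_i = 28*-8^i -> [28, -224, 1792, -14336, 114688]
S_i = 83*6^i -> [83, 498, 2988, 17928, 107568]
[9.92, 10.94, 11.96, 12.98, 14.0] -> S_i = 9.92 + 1.02*i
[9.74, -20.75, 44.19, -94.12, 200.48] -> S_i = 9.74*(-2.13)^i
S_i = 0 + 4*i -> [0, 4, 8, 12, 16]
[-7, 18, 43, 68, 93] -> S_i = -7 + 25*i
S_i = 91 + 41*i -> [91, 132, 173, 214, 255]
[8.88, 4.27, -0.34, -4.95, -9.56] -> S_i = 8.88 + -4.61*i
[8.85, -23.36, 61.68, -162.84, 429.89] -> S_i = 8.85*(-2.64)^i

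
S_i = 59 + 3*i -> [59, 62, 65, 68, 71]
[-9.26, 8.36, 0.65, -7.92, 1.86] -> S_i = Random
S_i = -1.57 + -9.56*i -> [-1.57, -11.13, -20.69, -30.25, -39.81]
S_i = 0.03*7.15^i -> [0.03, 0.21, 1.53, 10.97, 78.41]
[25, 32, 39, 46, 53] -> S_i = 25 + 7*i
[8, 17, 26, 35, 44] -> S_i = 8 + 9*i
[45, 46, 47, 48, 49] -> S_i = 45 + 1*i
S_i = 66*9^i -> [66, 594, 5346, 48114, 433026]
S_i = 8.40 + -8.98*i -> [8.4, -0.58, -9.56, -18.54, -27.52]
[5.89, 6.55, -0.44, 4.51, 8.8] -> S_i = Random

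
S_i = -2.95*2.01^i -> [-2.95, -5.93, -11.92, -23.96, -48.15]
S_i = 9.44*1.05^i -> [9.44, 9.91, 10.41, 10.93, 11.47]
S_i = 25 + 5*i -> [25, 30, 35, 40, 45]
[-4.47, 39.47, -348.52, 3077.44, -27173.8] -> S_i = -4.47*(-8.83)^i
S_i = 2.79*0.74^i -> [2.79, 2.06, 1.53, 1.13, 0.84]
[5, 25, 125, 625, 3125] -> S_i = 5*5^i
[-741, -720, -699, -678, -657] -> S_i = -741 + 21*i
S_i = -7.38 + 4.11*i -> [-7.38, -3.27, 0.84, 4.95, 9.06]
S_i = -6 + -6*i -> [-6, -12, -18, -24, -30]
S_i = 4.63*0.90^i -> [4.63, 4.17, 3.75, 3.38, 3.04]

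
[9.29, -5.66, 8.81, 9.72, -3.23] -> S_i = Random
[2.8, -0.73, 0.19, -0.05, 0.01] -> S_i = 2.80*(-0.26)^i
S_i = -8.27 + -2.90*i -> [-8.27, -11.17, -14.07, -16.97, -19.87]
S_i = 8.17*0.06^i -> [8.17, 0.49, 0.03, 0.0, 0.0]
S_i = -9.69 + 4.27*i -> [-9.69, -5.42, -1.15, 3.12, 7.39]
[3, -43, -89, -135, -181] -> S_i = 3 + -46*i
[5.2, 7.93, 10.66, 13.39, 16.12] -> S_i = 5.20 + 2.73*i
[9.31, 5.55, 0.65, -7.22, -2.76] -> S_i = Random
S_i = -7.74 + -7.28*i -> [-7.74, -15.02, -22.3, -29.58, -36.86]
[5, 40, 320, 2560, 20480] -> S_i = 5*8^i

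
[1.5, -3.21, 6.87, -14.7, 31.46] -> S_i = 1.50*(-2.14)^i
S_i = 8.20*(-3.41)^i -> [8.2, -27.96, 95.35, -325.14, 1108.74]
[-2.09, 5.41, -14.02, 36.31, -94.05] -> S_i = -2.09*(-2.59)^i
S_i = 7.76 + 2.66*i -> [7.76, 10.42, 13.08, 15.74, 18.4]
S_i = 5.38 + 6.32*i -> [5.38, 11.7, 18.02, 24.34, 30.66]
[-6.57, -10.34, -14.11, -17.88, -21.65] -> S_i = -6.57 + -3.77*i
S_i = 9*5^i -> [9, 45, 225, 1125, 5625]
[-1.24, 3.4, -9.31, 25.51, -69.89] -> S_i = -1.24*(-2.74)^i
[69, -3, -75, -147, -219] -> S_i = 69 + -72*i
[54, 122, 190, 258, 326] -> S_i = 54 + 68*i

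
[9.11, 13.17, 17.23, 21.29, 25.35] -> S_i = 9.11 + 4.06*i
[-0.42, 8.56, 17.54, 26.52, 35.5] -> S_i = -0.42 + 8.98*i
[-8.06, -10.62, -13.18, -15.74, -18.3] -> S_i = -8.06 + -2.56*i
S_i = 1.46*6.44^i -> [1.46, 9.4, 60.55, 389.95, 2511.29]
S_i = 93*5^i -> [93, 465, 2325, 11625, 58125]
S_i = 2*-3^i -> [2, -6, 18, -54, 162]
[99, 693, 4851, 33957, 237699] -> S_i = 99*7^i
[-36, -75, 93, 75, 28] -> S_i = Random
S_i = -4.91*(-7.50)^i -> [-4.91, 36.83, -276.19, 2071.41, -15535.55]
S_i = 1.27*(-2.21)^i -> [1.27, -2.81, 6.2, -13.71, 30.3]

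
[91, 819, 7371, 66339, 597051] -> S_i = 91*9^i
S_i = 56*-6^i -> [56, -336, 2016, -12096, 72576]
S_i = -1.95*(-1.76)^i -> [-1.95, 3.43, -6.04, 10.63, -18.71]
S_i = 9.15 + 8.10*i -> [9.15, 17.25, 25.35, 33.45, 41.55]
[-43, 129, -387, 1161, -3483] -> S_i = -43*-3^i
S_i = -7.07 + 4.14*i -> [-7.07, -2.93, 1.21, 5.35, 9.49]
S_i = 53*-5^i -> [53, -265, 1325, -6625, 33125]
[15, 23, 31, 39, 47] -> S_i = 15 + 8*i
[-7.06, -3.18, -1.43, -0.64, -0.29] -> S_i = -7.06*0.45^i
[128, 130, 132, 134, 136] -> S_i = 128 + 2*i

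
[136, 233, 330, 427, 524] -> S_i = 136 + 97*i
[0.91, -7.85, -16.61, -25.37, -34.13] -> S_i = 0.91 + -8.76*i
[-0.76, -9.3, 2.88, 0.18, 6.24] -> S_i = Random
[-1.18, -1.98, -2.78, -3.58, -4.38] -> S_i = -1.18 + -0.80*i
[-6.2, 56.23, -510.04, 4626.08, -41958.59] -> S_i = -6.20*(-9.07)^i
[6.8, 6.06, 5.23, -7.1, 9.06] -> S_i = Random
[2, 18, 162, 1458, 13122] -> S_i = 2*9^i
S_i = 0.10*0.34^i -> [0.1, 0.03, 0.01, 0.0, 0.0]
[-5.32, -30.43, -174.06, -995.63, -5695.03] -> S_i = -5.32*5.72^i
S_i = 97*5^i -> [97, 485, 2425, 12125, 60625]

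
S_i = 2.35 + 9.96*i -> [2.35, 12.31, 22.27, 32.23, 42.19]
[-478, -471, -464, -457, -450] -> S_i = -478 + 7*i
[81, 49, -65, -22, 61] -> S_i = Random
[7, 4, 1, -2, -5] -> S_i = 7 + -3*i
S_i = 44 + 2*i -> [44, 46, 48, 50, 52]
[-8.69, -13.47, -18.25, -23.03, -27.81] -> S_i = -8.69 + -4.78*i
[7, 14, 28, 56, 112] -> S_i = 7*2^i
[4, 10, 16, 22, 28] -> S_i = 4 + 6*i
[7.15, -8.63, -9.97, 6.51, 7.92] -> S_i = Random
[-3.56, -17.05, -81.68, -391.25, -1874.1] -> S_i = -3.56*4.79^i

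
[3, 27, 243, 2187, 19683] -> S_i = 3*9^i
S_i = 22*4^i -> [22, 88, 352, 1408, 5632]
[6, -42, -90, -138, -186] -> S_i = 6 + -48*i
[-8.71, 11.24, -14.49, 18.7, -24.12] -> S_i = -8.71*(-1.29)^i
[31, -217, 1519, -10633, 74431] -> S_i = 31*-7^i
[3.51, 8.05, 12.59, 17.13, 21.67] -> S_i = 3.51 + 4.54*i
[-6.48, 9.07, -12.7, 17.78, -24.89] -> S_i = -6.48*(-1.40)^i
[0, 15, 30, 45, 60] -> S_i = 0 + 15*i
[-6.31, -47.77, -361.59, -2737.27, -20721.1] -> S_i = -6.31*7.57^i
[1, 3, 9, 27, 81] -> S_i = 1*3^i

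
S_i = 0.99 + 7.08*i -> [0.99, 8.07, 15.15, 22.23, 29.31]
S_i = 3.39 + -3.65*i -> [3.39, -0.26, -3.91, -7.56, -11.21]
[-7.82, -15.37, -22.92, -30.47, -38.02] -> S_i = -7.82 + -7.55*i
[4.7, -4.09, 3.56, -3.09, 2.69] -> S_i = 4.70*(-0.87)^i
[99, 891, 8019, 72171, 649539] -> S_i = 99*9^i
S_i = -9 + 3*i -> [-9, -6, -3, 0, 3]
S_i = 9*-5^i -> [9, -45, 225, -1125, 5625]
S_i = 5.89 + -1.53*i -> [5.89, 4.36, 2.83, 1.3, -0.23]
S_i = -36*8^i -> [-36, -288, -2304, -18432, -147456]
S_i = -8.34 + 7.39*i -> [-8.34, -0.95, 6.44, 13.83, 21.22]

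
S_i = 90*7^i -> [90, 630, 4410, 30870, 216090]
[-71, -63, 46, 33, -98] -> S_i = Random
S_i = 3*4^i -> [3, 12, 48, 192, 768]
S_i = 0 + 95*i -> [0, 95, 190, 285, 380]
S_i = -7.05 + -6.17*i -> [-7.05, -13.22, -19.39, -25.56, -31.73]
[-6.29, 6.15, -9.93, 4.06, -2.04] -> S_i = Random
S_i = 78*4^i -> [78, 312, 1248, 4992, 19968]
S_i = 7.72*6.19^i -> [7.72, 47.79, 295.8, 1831.0, 11333.91]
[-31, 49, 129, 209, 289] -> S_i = -31 + 80*i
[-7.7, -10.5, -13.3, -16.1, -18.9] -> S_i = -7.70 + -2.80*i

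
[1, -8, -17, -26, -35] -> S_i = 1 + -9*i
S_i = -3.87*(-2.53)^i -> [-3.87, 9.79, -24.77, 62.67, -158.56]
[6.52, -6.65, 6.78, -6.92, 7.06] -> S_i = 6.52*(-1.02)^i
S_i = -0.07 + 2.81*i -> [-0.07, 2.74, 5.55, 8.36, 11.17]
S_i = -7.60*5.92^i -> [-7.6, -44.99, -266.35, -1576.81, -9334.7]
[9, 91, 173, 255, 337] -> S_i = 9 + 82*i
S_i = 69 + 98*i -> [69, 167, 265, 363, 461]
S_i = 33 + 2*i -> [33, 35, 37, 39, 41]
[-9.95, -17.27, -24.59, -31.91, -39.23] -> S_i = -9.95 + -7.32*i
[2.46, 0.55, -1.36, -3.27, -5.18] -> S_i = 2.46 + -1.91*i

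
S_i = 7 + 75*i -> [7, 82, 157, 232, 307]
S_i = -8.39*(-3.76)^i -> [-8.39, 31.55, -118.61, 445.99, -1676.92]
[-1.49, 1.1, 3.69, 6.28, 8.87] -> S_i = -1.49 + 2.59*i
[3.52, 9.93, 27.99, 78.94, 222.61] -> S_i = 3.52*2.82^i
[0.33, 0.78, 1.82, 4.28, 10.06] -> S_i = 0.33*2.35^i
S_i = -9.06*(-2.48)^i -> [-9.06, 22.47, -55.72, 138.19, -342.72]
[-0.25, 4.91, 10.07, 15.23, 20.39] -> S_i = -0.25 + 5.16*i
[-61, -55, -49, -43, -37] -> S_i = -61 + 6*i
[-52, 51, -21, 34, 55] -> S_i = Random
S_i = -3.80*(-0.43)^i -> [-3.8, 1.63, -0.7, 0.3, -0.13]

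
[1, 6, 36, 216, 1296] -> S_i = 1*6^i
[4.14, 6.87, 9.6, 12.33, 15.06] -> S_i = 4.14 + 2.73*i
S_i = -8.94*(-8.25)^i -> [-8.94, 73.76, -608.48, 5019.95, -41414.58]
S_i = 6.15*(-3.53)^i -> [6.15, -21.71, 76.63, -270.52, 954.94]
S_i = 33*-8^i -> [33, -264, 2112, -16896, 135168]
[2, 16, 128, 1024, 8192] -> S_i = 2*8^i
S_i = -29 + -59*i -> [-29, -88, -147, -206, -265]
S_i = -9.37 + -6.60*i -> [-9.37, -15.97, -22.57, -29.17, -35.77]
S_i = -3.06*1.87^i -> [-3.06, -5.72, -10.7, -20.01, -37.42]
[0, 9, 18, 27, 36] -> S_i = 0 + 9*i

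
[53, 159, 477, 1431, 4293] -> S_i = 53*3^i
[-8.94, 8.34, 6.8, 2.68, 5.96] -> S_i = Random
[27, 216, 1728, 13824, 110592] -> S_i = 27*8^i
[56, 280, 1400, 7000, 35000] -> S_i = 56*5^i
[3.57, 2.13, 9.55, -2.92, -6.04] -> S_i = Random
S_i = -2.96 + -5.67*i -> [-2.96, -8.63, -14.3, -19.97, -25.64]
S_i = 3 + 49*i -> [3, 52, 101, 150, 199]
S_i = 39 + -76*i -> [39, -37, -113, -189, -265]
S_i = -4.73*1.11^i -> [-4.73, -5.25, -5.83, -6.47, -7.18]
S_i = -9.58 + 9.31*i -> [-9.58, -0.27, 9.04, 18.35, 27.66]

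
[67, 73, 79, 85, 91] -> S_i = 67 + 6*i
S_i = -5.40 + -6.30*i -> [-5.4, -11.7, -18.0, -24.3, -30.6]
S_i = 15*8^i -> [15, 120, 960, 7680, 61440]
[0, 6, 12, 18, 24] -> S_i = 0 + 6*i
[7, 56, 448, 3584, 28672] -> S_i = 7*8^i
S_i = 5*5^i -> [5, 25, 125, 625, 3125]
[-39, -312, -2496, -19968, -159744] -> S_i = -39*8^i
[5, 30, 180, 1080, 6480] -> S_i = 5*6^i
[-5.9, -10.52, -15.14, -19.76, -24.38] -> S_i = -5.90 + -4.62*i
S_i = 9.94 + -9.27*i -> [9.94, 0.67, -8.6, -17.87, -27.14]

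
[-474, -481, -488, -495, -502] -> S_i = -474 + -7*i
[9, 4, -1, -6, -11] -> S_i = 9 + -5*i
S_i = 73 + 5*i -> [73, 78, 83, 88, 93]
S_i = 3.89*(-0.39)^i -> [3.89, -1.52, 0.59, -0.23, 0.09]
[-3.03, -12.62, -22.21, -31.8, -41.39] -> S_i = -3.03 + -9.59*i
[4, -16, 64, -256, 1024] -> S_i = 4*-4^i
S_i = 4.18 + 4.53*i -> [4.18, 8.71, 13.24, 17.77, 22.3]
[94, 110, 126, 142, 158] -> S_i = 94 + 16*i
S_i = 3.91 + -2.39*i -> [3.91, 1.52, -0.87, -3.26, -5.65]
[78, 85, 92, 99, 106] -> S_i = 78 + 7*i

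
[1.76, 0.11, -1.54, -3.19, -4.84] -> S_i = 1.76 + -1.65*i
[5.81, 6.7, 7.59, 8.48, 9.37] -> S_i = 5.81 + 0.89*i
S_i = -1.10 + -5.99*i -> [-1.1, -7.09, -13.08, -19.07, -25.06]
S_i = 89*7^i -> [89, 623, 4361, 30527, 213689]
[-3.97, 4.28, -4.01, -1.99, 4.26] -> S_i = Random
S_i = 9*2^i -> [9, 18, 36, 72, 144]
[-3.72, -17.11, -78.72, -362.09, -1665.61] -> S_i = -3.72*4.60^i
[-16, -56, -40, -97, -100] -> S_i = Random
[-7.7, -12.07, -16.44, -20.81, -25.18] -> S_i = -7.70 + -4.37*i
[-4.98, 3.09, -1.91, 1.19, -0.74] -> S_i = -4.98*(-0.62)^i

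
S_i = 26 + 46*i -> [26, 72, 118, 164, 210]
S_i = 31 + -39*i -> [31, -8, -47, -86, -125]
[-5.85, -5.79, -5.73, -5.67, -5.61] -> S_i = -5.85 + 0.06*i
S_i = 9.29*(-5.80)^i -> [9.29, -53.88, 312.52, -1812.59, 10513.02]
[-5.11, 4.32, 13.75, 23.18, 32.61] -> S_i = -5.11 + 9.43*i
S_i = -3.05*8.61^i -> [-3.05, -26.26, -226.1, -1946.75, -16761.48]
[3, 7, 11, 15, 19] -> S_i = 3 + 4*i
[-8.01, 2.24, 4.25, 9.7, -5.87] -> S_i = Random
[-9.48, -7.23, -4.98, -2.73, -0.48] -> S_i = -9.48 + 2.25*i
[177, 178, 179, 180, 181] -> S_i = 177 + 1*i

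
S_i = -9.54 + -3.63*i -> [-9.54, -13.17, -16.8, -20.43, -24.06]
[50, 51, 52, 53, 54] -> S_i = 50 + 1*i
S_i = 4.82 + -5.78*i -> [4.82, -0.96, -6.74, -12.52, -18.3]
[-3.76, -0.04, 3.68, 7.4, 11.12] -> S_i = -3.76 + 3.72*i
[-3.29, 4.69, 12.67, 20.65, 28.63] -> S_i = -3.29 + 7.98*i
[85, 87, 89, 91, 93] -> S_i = 85 + 2*i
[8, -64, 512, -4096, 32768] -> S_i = 8*-8^i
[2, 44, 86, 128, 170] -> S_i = 2 + 42*i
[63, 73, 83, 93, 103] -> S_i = 63 + 10*i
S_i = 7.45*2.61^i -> [7.45, 19.44, 50.75, 132.46, 345.72]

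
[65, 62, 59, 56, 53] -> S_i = 65 + -3*i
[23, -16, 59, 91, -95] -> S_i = Random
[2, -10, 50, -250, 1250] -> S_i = 2*-5^i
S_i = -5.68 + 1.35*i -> [-5.68, -4.33, -2.98, -1.63, -0.28]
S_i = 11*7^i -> [11, 77, 539, 3773, 26411]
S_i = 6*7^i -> [6, 42, 294, 2058, 14406]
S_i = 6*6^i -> [6, 36, 216, 1296, 7776]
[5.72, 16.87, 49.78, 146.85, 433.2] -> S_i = 5.72*2.95^i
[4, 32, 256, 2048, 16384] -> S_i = 4*8^i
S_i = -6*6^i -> [-6, -36, -216, -1296, -7776]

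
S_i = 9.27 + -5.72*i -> [9.27, 3.55, -2.17, -7.89, -13.61]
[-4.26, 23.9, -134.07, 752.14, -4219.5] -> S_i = -4.26*(-5.61)^i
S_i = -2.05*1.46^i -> [-2.05, -2.99, -4.37, -6.38, -9.31]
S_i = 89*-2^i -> [89, -178, 356, -712, 1424]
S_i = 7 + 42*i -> [7, 49, 91, 133, 175]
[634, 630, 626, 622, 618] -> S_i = 634 + -4*i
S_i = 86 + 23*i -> [86, 109, 132, 155, 178]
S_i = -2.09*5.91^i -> [-2.09, -12.35, -73.0, -431.43, -2549.74]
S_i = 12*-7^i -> [12, -84, 588, -4116, 28812]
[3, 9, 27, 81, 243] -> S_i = 3*3^i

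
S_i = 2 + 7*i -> [2, 9, 16, 23, 30]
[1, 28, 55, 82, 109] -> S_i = 1 + 27*i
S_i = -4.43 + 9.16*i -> [-4.43, 4.73, 13.89, 23.05, 32.21]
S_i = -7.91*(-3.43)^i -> [-7.91, 27.13, -93.06, 319.2, -1094.85]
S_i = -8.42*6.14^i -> [-8.42, -51.7, -317.43, -1949.02, -11967.01]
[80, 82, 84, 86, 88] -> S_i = 80 + 2*i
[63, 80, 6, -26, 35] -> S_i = Random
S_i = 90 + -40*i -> [90, 50, 10, -30, -70]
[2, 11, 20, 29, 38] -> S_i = 2 + 9*i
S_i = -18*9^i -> [-18, -162, -1458, -13122, -118098]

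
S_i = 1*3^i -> [1, 3, 9, 27, 81]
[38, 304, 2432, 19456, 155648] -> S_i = 38*8^i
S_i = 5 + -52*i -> [5, -47, -99, -151, -203]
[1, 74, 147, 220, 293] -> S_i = 1 + 73*i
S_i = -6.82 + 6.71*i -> [-6.82, -0.11, 6.6, 13.31, 20.02]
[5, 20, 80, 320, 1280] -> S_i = 5*4^i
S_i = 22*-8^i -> [22, -176, 1408, -11264, 90112]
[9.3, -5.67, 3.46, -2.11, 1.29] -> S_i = 9.30*(-0.61)^i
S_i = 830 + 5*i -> [830, 835, 840, 845, 850]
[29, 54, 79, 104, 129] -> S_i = 29 + 25*i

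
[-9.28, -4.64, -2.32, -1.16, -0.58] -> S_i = -9.28*0.50^i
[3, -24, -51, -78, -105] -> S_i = 3 + -27*i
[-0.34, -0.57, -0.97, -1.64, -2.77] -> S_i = -0.34*1.69^i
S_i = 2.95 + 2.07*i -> [2.95, 5.02, 7.09, 9.16, 11.23]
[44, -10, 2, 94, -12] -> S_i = Random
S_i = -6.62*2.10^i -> [-6.62, -13.9, -29.19, -61.31, -128.75]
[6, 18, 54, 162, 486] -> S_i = 6*3^i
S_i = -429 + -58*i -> [-429, -487, -545, -603, -661]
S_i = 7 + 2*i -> [7, 9, 11, 13, 15]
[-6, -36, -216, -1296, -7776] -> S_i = -6*6^i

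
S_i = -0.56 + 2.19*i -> [-0.56, 1.63, 3.82, 6.01, 8.2]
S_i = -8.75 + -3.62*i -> [-8.75, -12.37, -15.99, -19.61, -23.23]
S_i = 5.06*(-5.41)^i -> [5.06, -27.37, 148.1, -801.2, 4334.51]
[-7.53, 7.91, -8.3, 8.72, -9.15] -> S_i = -7.53*(-1.05)^i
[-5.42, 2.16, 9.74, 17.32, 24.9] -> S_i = -5.42 + 7.58*i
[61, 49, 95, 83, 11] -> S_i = Random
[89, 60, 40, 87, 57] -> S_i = Random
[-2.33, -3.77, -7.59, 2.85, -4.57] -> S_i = Random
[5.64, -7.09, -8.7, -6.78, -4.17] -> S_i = Random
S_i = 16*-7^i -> [16, -112, 784, -5488, 38416]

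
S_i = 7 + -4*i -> [7, 3, -1, -5, -9]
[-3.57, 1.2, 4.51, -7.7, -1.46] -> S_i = Random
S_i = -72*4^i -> [-72, -288, -1152, -4608, -18432]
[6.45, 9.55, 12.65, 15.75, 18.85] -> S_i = 6.45 + 3.10*i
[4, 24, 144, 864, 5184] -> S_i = 4*6^i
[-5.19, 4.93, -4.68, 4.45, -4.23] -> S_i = -5.19*(-0.95)^i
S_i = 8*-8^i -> [8, -64, 512, -4096, 32768]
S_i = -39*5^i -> [-39, -195, -975, -4875, -24375]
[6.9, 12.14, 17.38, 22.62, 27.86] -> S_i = 6.90 + 5.24*i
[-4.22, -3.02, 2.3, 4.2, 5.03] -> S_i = Random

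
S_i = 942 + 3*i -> [942, 945, 948, 951, 954]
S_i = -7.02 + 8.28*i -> [-7.02, 1.26, 9.54, 17.82, 26.1]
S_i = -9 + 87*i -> [-9, 78, 165, 252, 339]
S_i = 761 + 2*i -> [761, 763, 765, 767, 769]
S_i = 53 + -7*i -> [53, 46, 39, 32, 25]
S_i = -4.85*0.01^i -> [-4.85, -0.05, -0.0, -0.0, -0.0]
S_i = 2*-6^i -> [2, -12, 72, -432, 2592]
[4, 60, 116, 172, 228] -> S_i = 4 + 56*i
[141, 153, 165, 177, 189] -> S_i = 141 + 12*i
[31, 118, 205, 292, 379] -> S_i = 31 + 87*i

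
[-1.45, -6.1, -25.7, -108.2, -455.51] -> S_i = -1.45*4.21^i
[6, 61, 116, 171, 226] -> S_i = 6 + 55*i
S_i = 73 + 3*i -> [73, 76, 79, 82, 85]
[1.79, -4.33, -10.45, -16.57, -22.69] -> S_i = 1.79 + -6.12*i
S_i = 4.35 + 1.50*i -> [4.35, 5.85, 7.35, 8.85, 10.35]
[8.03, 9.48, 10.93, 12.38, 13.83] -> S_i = 8.03 + 1.45*i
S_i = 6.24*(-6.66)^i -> [6.24, -41.56, 276.78, -1843.35, 12276.7]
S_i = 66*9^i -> [66, 594, 5346, 48114, 433026]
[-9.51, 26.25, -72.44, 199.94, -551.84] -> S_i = -9.51*(-2.76)^i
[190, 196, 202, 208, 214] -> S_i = 190 + 6*i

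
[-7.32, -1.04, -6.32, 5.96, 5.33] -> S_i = Random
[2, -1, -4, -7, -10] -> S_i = 2 + -3*i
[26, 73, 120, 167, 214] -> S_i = 26 + 47*i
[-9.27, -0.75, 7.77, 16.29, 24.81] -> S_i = -9.27 + 8.52*i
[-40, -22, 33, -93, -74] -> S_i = Random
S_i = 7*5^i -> [7, 35, 175, 875, 4375]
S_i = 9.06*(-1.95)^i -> [9.06, -17.67, 34.45, -67.18, 131.0]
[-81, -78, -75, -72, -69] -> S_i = -81 + 3*i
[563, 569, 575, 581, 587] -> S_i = 563 + 6*i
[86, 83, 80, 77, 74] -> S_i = 86 + -3*i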